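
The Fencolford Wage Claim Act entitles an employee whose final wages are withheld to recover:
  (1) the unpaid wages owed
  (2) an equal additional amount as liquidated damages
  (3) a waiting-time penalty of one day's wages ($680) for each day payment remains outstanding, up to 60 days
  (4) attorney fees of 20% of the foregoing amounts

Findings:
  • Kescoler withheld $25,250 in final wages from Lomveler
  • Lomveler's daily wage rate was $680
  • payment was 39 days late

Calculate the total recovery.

Liquidated damages (equal amount): $25,250
Penalty days: min(39, 60) = 39
Waiting-time penalty: 39 × $680 = $26,520
Subtotal: $25,250 + $25,250 + $26,520 = $77,020
Attorney fees: 20% of $77,020 = $15,404
Total award: $77,020 + $15,404 = $92,424

$92,424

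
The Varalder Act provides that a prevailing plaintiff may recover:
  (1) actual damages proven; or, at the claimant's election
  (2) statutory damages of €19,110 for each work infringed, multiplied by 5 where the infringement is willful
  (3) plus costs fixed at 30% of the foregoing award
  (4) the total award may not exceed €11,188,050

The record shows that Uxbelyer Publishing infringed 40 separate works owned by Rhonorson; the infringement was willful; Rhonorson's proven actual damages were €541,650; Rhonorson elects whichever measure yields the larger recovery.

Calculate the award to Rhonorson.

€4,968,600

Statutory damages: 40 × €19,110 = €764,400
Multiplied by 5: 5 × €764,400 = €3,822,000
Greater of actual damages (€541,650) or enhanced statutory damages (€3,822,000): €3,822,000
Costs: 30% of €3,822,000 = €1,146,600
Award plus costs: €3,822,000 + €1,146,600 = €4,968,600
Cap at €11,188,050: €4,968,600 is within the cap, no reduction.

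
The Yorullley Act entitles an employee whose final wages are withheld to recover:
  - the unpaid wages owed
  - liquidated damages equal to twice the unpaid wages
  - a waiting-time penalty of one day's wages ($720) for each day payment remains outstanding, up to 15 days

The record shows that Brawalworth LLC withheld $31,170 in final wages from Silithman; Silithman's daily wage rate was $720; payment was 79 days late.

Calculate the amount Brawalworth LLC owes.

$104,310

Doubled: 2 × $31,170 = $62,340
Penalty days: min(79, 15) = 15
Waiting-time penalty: 15 × $720 = $10,800
Total award: $31,170 + $62,340 + $10,800 = $104,310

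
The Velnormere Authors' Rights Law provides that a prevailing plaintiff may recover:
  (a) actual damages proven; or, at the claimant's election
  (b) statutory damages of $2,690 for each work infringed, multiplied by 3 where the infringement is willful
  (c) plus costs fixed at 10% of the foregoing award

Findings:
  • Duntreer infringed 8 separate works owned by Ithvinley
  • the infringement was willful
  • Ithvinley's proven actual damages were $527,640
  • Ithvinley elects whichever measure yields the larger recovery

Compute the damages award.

Statutory damages: 8 × $2,690 = $21,520
Trebled: 3 × $21,520 = $64,560
Greater of actual damages ($527,640) or enhanced statutory damages ($64,560): $527,640
Costs: 10% of $527,640 = $52,764
Award plus costs: $527,640 + $52,764 = $580,404

$580,404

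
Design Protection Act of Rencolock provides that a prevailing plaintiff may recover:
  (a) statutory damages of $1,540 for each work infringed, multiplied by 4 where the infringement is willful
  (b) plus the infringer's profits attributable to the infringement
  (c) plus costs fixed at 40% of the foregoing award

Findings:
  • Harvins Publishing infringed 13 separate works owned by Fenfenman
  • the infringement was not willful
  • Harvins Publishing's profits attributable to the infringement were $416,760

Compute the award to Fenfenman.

$611,492

Statutory damages: 13 × $1,540 = $20,020
Infringement not willful: no ×4 enhancement.
Combined award: $20,020 + $416,760 = $436,780
Costs: 40% of $436,780 = $174,712
Award plus costs: $436,780 + $174,712 = $611,492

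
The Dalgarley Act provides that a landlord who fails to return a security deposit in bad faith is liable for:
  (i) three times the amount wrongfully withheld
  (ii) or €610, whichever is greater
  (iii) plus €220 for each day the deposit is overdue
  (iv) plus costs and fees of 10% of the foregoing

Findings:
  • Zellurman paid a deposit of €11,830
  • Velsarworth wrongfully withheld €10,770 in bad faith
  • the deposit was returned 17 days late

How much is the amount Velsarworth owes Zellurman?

Recovery: €39,655

Trebled: 3 × €10,770 = €32,310
Minimum €610: €32,310 meets the minimum, no increase.
Late-return penalty: 17 × €220 = €3,740
Damages plus late penalty: €32,310 + €3,740 = €36,050
Costs and fees: 10% of €36,050 = €3,605
Total recovery: €36,050 + €3,605 = €39,655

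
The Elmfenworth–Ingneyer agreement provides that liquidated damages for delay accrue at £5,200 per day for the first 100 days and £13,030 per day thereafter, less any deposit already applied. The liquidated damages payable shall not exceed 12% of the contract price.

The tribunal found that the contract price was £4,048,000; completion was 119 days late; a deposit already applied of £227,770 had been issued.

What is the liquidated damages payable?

First 100 days: 100 × £5,200 = £520,000
Remaining days: (119 − 100) × £13,030 = £247,570
Accrued per-day damages: £520,000 + £247,570 = £767,570
Less deposit already applied: £767,570 − £227,770 = £539,800
Cap: 12% of £4,048,000 = £485,760
Cap at £485,760: £539,800 exceeds the cap → £485,760

£485,760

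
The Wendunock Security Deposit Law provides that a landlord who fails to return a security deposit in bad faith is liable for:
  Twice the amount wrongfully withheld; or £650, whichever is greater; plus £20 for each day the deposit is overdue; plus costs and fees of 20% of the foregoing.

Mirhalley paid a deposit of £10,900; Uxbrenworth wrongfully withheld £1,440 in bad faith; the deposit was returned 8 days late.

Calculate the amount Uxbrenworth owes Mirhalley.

£3,648

Doubled: 2 × £1,440 = £2,880
Minimum £650: £2,880 meets the minimum, no increase.
Late-return penalty: 8 × £20 = £160
Damages plus late penalty: £2,880 + £160 = £3,040
Costs and fees: 20% of £3,040 = £608
Total recovery: £3,040 + £608 = £3,648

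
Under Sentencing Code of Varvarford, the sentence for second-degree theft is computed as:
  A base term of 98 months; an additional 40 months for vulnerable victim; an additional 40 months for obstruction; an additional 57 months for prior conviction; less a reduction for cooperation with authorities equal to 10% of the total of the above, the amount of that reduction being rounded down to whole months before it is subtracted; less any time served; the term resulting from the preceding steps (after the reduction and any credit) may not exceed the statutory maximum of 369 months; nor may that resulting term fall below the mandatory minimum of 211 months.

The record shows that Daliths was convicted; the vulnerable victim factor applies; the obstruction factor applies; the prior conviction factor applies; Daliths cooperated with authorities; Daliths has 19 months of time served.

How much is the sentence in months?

Vulnerable victim enhancement: +40 months
Obstruction enhancement: +40 months
Prior conviction enhancement: +57 months
Adjusted term: 98 months + 40 months + 40 months + 57 months = 235 months
Cooperation with authorities reduction: 10% of 235 months = 23 months (rounded down)
After reduction: 235 − 23 = 212 months
Less time served: 212 months − 19 months = 193 months
Cap at 369 months: 193 months is within the cap, no reduction.
Minimum 211 months: 193 months is below the minimum → 211 months

211 months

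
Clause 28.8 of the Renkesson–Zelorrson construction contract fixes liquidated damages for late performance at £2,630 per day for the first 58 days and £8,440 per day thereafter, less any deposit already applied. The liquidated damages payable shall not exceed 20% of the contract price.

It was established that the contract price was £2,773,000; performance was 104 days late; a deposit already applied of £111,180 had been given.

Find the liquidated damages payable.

£429,600

First 58 days: 58 × £2,630 = £152,540
Remaining days: (104 − 58) × £8,440 = £388,240
Accrued per-day damages: £152,540 + £388,240 = £540,780
Less deposit already applied: £540,780 − £111,180 = £429,600
Cap: 20% of £2,773,000 = £554,600
Cap at £554,600: £429,600 is within the cap, no reduction.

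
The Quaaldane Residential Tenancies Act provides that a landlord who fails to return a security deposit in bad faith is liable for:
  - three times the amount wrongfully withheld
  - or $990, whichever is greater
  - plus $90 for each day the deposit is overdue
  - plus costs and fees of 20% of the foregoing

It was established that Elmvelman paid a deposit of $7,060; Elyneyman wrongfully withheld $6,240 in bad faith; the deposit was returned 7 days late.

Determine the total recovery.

Trebled: 3 × $6,240 = $18,720
Minimum $990: $18,720 meets the minimum, no increase.
Late-return penalty: 7 × $90 = $630
Damages plus late penalty: $18,720 + $630 = $19,350
Costs and fees: 20% of $19,350 = $3,870
Total recovery: $19,350 + $3,870 = $23,220

Recovery: $23,220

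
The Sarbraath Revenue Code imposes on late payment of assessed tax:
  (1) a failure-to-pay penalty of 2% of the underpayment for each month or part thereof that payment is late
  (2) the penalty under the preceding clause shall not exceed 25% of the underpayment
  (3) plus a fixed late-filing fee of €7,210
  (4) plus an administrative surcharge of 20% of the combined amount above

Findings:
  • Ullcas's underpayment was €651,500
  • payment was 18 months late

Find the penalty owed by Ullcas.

Accrued rate: 2% × 18 = 36%, capped at 25% → 25%
Failure-to-pay penalty: 25% of €651,500 = €162,875
Penalty before surcharge: €162,875 + €7,210 = €170,085
Administrative surcharge: 20% of €170,085 = €34,017
Total penalty: €170,085 + €34,017 = €204,102

€204,102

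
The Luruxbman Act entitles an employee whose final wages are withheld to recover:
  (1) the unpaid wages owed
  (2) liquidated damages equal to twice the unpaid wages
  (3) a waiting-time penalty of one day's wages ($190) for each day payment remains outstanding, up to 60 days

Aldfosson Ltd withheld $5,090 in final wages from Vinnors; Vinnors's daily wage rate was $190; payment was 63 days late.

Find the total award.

Doubled: 2 × $5,090 = $10,180
Penalty days: min(63, 60) = 60
Waiting-time penalty: 60 × $190 = $11,400
Total award: $5,090 + $10,180 + $11,400 = $26,670

$26,670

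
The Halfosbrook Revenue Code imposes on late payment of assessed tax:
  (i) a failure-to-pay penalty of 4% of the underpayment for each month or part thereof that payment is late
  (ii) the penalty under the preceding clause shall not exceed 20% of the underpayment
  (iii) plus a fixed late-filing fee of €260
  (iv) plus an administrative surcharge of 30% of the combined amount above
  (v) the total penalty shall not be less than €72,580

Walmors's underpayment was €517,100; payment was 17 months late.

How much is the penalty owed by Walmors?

Accrued rate: 4% × 17 = 68%, capped at 20% → 20%
Failure-to-pay penalty: 20% of €517,100 = €103,420
Penalty before surcharge: €103,420 + €260 = €103,680
Administrative surcharge: 30% of €103,680 = €31,104
Total penalty: €103,680 + €31,104 = €134,784
Minimum €72,580: €134,784 meets the minimum, no increase.

€134,784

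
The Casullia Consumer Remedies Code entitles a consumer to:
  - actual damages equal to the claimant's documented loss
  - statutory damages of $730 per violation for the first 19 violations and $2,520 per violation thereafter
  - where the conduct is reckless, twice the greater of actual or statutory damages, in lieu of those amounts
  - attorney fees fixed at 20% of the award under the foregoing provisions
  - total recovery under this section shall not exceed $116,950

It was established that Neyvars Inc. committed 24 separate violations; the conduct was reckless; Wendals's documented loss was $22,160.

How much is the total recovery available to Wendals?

$63,528

First 19 violations: 19 × $730 = $13,870
Remaining violations: (24 − 19) × $2,520 = $12,600
Statutory damages: $13,870 + $12,600 = $26,470
Greater of actual damages ($22,160) or statutory damages ($26,470): $26,470
Doubled: 2 × $26,470 = $52,940
Attorney fees: 20% of $52,940 = $10,588
Total before cap: $52,940 + $10,588 = $63,528
Cap at $116,950: $63,528 is within the cap, no reduction.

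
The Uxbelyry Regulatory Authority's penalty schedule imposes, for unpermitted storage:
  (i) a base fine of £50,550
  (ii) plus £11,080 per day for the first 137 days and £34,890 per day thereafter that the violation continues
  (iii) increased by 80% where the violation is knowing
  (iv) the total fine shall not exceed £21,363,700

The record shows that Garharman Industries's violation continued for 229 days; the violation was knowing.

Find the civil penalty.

£8,601,102

First 137 days: 137 × £11,080 = £1,517,960
Remaining days: (229 − 137) × £34,890 = £3,209,880
Per-day component: £1,517,960 + £3,209,880 = £4,727,840
Base plus per-day: £50,550 + £4,727,840 = £4,778,390
Enhancement: 80% of £4,778,390 = £3,822,712
Enhanced fine: £4,778,390 + £3,822,712 = £8,601,102
Cap at £21,363,700: £8,601,102 is within the cap, no reduction.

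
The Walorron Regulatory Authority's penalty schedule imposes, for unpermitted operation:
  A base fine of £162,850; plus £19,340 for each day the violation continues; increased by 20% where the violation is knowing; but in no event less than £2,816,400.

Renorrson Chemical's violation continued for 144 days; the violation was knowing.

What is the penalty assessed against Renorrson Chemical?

Per-day component: 144 × £19,340 = £2,784,960
Base plus per-day: £162,850 + £2,784,960 = £2,947,810
Enhancement: 20% of £2,947,810 = £589,562
Enhanced fine: £2,947,810 + £589,562 = £3,537,372
Minimum £2,816,400: £3,537,372 meets the minimum, no increase.

£3,537,372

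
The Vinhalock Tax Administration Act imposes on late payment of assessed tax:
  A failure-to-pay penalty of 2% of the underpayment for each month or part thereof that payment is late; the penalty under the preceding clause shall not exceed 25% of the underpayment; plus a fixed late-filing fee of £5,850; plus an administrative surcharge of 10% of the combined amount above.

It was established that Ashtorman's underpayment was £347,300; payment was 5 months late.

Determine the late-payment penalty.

£44,638

Accrued rate: 2% × 5 = 10%, capped at 25% → 10%
Failure-to-pay penalty: 10% of £347,300 = £34,730
Penalty before surcharge: £34,730 + £5,850 = £40,580
Administrative surcharge: 10% of £40,580 = £4,058
Total penalty: £40,580 + £4,058 = £44,638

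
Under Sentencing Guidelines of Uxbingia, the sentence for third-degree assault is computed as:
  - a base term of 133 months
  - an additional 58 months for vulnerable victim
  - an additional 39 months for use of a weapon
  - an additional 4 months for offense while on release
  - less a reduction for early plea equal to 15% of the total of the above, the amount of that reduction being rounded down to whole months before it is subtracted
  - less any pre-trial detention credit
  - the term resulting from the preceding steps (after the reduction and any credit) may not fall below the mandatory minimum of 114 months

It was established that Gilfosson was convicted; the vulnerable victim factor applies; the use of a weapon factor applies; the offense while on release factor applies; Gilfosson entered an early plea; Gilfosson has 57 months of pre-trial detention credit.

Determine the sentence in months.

142 months

Vulnerable victim enhancement: +58 months
Use of a weapon enhancement: +39 months
Offense while on release enhancement: +4 months
Adjusted term: 133 months + 58 months + 39 months + 4 months = 234 months
Early plea reduction: 15% of 234 months = 35 months (rounded down)
After reduction: 234 − 35 = 199 months
Less pre-trial detention credit: 199 months − 57 months = 142 months
Minimum 114 months: 142 months meets the minimum, no increase.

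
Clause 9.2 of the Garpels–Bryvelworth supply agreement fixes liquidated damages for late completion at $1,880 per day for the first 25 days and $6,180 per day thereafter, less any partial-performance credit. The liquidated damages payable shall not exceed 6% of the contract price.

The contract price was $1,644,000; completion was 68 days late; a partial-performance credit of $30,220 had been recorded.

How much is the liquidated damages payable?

First 25 days: 25 × $1,880 = $47,000
Remaining days: (68 − 25) × $6,180 = $265,740
Accrued per-day damages: $47,000 + $265,740 = $312,740
Less partial-performance credit: $312,740 − $30,220 = $282,520
Cap: 6% of $1,644,000 = $98,640
Cap at $98,640: $282,520 exceeds the cap → $98,640

$98,640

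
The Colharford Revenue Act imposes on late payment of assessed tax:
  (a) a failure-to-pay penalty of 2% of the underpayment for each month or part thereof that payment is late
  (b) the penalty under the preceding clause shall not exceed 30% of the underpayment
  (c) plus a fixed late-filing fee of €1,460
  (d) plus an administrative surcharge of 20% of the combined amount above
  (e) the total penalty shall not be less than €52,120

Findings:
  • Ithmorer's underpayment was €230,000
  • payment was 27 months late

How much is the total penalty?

€84,552

Accrued rate: 2% × 27 = 54%, capped at 30% → 30%
Failure-to-pay penalty: 30% of €230,000 = €69,000
Penalty before surcharge: €69,000 + €1,460 = €70,460
Administrative surcharge: 20% of €70,460 = €14,092
Total penalty: €70,460 + €14,092 = €84,552
Minimum €52,120: €84,552 meets the minimum, no increase.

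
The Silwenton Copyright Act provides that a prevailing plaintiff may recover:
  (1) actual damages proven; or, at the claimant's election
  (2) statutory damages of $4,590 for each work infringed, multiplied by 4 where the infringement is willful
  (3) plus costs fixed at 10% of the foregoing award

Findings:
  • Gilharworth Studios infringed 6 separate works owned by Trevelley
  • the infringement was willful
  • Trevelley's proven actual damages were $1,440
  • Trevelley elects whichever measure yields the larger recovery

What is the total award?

$121,176

Statutory damages: 6 × $4,590 = $27,540
Multiplied by 4: 4 × $27,540 = $110,160
Greater of actual damages ($1,440) or enhanced statutory damages ($110,160): $110,160
Costs: 10% of $110,160 = $11,016
Award plus costs: $110,160 + $11,016 = $121,176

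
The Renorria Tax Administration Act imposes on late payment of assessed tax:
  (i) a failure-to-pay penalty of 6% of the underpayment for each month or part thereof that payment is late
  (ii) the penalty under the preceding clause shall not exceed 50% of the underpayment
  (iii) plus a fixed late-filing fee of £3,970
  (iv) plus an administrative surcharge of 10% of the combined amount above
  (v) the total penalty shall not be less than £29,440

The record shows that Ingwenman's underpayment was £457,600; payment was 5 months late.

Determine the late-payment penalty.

£155,375

Accrued rate: 6% × 5 = 30%, capped at 50% → 30%
Failure-to-pay penalty: 30% of £457,600 = £137,280
Penalty before surcharge: £137,280 + £3,970 = £141,250
Administrative surcharge: 10% of £141,250 = £14,125
Total penalty: £141,250 + £14,125 = £155,375
Minimum £29,440: £155,375 meets the minimum, no increase.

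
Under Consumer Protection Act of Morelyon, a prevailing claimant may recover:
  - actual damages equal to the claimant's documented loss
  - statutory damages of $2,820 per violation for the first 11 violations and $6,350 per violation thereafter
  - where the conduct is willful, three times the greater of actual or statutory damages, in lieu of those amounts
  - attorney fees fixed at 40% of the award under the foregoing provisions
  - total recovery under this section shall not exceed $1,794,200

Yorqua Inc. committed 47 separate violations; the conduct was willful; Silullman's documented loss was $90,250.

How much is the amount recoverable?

$1,090,404

First 11 violations: 11 × $2,820 = $31,020
Remaining violations: (47 − 11) × $6,350 = $228,600
Statutory damages: $31,020 + $228,600 = $259,620
Greater of actual damages ($90,250) or statutory damages ($259,620): $259,620
Trebled: 3 × $259,620 = $778,860
Attorney fees: 40% of $778,860 = $311,544
Total before cap: $778,860 + $311,544 = $1,090,404
Cap at $1,794,200: $1,090,404 is within the cap, no reduction.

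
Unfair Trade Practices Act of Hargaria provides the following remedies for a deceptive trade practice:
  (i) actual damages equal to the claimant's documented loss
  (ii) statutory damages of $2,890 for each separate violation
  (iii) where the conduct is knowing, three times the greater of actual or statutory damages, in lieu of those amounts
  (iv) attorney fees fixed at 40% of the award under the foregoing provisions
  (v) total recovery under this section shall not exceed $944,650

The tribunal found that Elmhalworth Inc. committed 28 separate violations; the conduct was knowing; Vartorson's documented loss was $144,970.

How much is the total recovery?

$608,874

Statutory damages: 28 × $2,890 = $80,920
Greater of actual damages ($144,970) or statutory damages ($80,920): $144,970
Trebled: 3 × $144,970 = $434,910
Attorney fees: 40% of $434,910 = $173,964
Total before cap: $434,910 + $173,964 = $608,874
Cap at $944,650: $608,874 is within the cap, no reduction.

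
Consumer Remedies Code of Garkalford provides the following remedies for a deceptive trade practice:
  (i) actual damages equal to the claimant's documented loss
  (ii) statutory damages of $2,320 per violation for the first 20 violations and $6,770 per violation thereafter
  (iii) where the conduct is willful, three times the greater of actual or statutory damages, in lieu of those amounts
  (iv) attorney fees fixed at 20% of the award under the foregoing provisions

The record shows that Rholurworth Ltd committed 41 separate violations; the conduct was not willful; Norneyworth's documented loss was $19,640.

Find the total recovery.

Total recovery: $249,852

First 20 violations: 20 × $2,320 = $46,400
Remaining violations: (41 − 20) × $6,770 = $142,170
Statutory damages: $46,400 + $142,170 = $188,570
Conduct not willful: the in-lieu enhancement does not apply.
Actual plus statutory damages: $19,640 + $188,570 = $208,210
Attorney fees: 20% of $208,210 = $41,642
Total recovery: $208,210 + $41,642 = $249,852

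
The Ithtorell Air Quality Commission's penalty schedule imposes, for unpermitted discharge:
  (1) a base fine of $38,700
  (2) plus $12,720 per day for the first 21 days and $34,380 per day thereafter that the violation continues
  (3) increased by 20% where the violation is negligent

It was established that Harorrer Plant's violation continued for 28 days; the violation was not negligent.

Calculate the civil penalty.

$546,480

First 21 days: 21 × $12,720 = $267,120
Remaining days: (28 − 21) × $34,380 = $240,660
Per-day component: $267,120 + $240,660 = $507,780
Base plus per-day: $38,700 + $507,780 = $546,480
The violation was not negligent: no 20% increase.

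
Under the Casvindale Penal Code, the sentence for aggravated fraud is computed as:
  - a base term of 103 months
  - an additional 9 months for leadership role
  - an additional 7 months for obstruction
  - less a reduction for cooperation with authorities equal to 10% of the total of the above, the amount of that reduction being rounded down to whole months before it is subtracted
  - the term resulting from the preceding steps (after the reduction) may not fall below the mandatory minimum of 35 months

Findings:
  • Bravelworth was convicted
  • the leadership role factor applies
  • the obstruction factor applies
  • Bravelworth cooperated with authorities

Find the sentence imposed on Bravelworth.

Sentence: 108 months

Leadership role enhancement: +9 months
Obstruction enhancement: +7 months
Adjusted term: 103 months + 9 months + 7 months = 119 months
Cooperation with authorities reduction: 10% of 119 months = 11 months (rounded down)
After reduction: 119 − 11 = 108 months
Minimum 35 months: 108 months meets the minimum, no increase.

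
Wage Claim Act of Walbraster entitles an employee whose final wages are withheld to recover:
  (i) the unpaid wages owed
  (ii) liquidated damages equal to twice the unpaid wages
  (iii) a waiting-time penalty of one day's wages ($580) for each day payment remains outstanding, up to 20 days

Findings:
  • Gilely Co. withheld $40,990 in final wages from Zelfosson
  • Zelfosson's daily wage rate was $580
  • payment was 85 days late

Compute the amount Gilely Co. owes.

Doubled: 2 × $40,990 = $81,980
Penalty days: min(85, 20) = 20
Waiting-time penalty: 20 × $580 = $11,600
Total award: $40,990 + $81,980 + $11,600 = $134,570

$134,570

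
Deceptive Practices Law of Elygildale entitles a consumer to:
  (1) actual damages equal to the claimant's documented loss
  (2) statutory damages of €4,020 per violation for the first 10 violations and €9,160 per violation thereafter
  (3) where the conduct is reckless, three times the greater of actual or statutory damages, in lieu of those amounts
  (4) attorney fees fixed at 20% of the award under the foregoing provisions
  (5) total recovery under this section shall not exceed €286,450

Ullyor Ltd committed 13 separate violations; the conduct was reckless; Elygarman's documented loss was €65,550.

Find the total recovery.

€243,648

First 10 violations: 10 × €4,020 = €40,200
Remaining violations: (13 − 10) × €9,160 = €27,480
Statutory damages: €40,200 + €27,480 = €67,680
Greater of actual damages (€65,550) or statutory damages (€67,680): €67,680
Trebled: 3 × €67,680 = €203,040
Attorney fees: 20% of €203,040 = €40,608
Total before cap: €203,040 + €40,608 = €243,648
Cap at €286,450: €243,648 is within the cap, no reduction.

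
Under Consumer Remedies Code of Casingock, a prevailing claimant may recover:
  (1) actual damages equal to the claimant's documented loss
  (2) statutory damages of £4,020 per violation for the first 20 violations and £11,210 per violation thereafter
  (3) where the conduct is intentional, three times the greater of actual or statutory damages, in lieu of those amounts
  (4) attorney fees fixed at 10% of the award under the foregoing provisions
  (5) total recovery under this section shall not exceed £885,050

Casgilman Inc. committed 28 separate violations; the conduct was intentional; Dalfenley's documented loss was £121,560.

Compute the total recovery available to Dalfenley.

£561,264

First 20 violations: 20 × £4,020 = £80,400
Remaining violations: (28 − 20) × £11,210 = £89,680
Statutory damages: £80,400 + £89,680 = £170,080
Greater of actual damages (£121,560) or statutory damages (£170,080): £170,080
Trebled: 3 × £170,080 = £510,240
Attorney fees: 10% of £510,240 = £51,024
Total before cap: £510,240 + £51,024 = £561,264
Cap at £885,050: £561,264 is within the cap, no reduction.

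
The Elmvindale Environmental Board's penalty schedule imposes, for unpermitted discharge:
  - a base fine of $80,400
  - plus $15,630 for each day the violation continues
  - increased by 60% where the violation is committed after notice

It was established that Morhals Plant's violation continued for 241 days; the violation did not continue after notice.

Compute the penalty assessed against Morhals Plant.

Per-day component: 241 × $15,630 = $3,766,830
Base plus per-day: $80,400 + $3,766,830 = $3,847,230
The violation did not continue after notice: no 60% increase.

$3,847,230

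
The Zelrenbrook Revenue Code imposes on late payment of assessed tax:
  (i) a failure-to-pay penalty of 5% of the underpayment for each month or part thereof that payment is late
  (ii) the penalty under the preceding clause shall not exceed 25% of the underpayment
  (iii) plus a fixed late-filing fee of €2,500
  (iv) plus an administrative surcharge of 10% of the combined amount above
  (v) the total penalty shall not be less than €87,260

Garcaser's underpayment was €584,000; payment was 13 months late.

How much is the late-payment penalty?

€163,350

Accrued rate: 5% × 13 = 65%, capped at 25% → 25%
Failure-to-pay penalty: 25% of €584,000 = €146,000
Penalty before surcharge: €146,000 + €2,500 = €148,500
Administrative surcharge: 10% of €148,500 = €14,850
Total penalty: €148,500 + €14,850 = €163,350
Minimum €87,260: €163,350 meets the minimum, no increase.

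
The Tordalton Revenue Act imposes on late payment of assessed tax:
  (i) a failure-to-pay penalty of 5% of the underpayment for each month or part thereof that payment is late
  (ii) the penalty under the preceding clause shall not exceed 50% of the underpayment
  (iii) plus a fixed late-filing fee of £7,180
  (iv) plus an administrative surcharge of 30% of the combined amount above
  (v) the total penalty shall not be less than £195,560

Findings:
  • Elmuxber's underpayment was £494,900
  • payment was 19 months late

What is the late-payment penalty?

Accrued rate: 5% × 19 = 95%, capped at 50% → 50%
Failure-to-pay penalty: 50% of £494,900 = £247,450
Penalty before surcharge: £247,450 + £7,180 = £254,630
Administrative surcharge: 30% of £254,630 = £76,389
Total penalty: £254,630 + £76,389 = £331,019
Minimum £195,560: £331,019 meets the minimum, no increase.

Penalty: £331,019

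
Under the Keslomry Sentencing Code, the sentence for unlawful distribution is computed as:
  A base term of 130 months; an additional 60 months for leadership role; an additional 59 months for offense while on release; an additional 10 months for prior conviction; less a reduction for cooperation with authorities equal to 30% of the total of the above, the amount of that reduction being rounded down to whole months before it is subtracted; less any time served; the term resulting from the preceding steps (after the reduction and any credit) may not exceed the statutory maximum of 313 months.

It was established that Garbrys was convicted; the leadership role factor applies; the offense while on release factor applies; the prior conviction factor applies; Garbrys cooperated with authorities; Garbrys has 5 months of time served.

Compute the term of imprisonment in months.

Leadership role enhancement: +60 months
Offense while on release enhancement: +59 months
Prior conviction enhancement: +10 months
Adjusted term: 130 months + 60 months + 59 months + 10 months = 259 months
Cooperation with authorities reduction: 30% of 259 months = 77 months (rounded down)
After reduction: 259 − 77 = 182 months
Less time served: 182 months − 5 months = 177 months
Cap at 313 months: 177 months is within the cap, no reduction.

177 months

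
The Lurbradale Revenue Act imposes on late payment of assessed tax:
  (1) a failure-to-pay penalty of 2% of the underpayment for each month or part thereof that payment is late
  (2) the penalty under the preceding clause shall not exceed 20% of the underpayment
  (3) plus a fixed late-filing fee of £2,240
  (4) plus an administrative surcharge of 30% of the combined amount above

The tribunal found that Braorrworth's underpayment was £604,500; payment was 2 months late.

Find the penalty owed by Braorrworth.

£34,346

Accrued rate: 2% × 2 = 4%, capped at 20% → 4%
Failure-to-pay penalty: 4% of £604,500 = £24,180
Penalty before surcharge: £24,180 + £2,240 = £26,420
Administrative surcharge: 30% of £26,420 = £7,926
Total penalty: £26,420 + £7,926 = £34,346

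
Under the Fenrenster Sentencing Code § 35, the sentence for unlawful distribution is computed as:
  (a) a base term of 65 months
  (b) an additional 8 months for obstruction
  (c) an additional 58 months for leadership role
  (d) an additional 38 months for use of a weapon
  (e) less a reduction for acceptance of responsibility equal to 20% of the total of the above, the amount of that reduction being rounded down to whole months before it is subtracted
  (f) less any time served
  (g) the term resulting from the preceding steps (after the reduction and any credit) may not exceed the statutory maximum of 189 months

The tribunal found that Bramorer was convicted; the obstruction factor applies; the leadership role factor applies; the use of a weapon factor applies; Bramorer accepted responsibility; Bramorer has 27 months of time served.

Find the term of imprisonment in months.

109 months

Obstruction enhancement: +8 months
Leadership role enhancement: +58 months
Use of a weapon enhancement: +38 months
Adjusted term: 65 months + 8 months + 58 months + 38 months = 169 months
Acceptance of responsibility reduction: 20% of 169 months = 33 months (rounded down)
After reduction: 169 − 33 = 136 months
Less time served: 136 months − 27 months = 109 months
Cap at 189 months: 109 months is within the cap, no reduction.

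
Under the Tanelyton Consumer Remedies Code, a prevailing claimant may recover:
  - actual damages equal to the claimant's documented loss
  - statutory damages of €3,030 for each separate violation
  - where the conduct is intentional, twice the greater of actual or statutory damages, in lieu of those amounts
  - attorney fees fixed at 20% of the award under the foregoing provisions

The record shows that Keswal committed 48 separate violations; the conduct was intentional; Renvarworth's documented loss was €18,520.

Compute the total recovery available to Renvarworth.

€349,056

Statutory damages: 48 × €3,030 = €145,440
Greater of actual damages (€18,520) or statutory damages (€145,440): €145,440
Doubled: 2 × €145,440 = €290,880
Attorney fees: 20% of €290,880 = €58,176
Total recovery: €290,880 + €58,176 = €349,056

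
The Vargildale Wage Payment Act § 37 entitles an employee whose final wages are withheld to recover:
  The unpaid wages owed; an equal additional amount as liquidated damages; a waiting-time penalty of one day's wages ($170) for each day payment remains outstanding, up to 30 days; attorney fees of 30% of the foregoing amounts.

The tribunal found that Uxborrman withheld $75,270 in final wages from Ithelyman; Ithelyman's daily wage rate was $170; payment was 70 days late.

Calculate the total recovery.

$202,332

Liquidated damages (equal amount): $75,270
Penalty days: min(70, 30) = 30
Waiting-time penalty: 30 × $170 = $5,100
Subtotal: $75,270 + $75,270 + $5,100 = $155,640
Attorney fees: 30% of $155,640 = $46,692
Total award: $155,640 + $46,692 = $202,332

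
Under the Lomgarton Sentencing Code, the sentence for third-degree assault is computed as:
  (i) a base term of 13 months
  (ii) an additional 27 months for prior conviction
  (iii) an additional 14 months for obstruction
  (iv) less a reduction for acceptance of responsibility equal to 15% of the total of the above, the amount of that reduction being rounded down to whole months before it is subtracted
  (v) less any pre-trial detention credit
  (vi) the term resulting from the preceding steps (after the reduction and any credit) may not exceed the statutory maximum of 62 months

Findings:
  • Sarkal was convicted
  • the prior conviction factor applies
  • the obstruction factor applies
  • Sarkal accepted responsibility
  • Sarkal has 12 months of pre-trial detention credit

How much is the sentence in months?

34 months

Prior conviction enhancement: +27 months
Obstruction enhancement: +14 months
Adjusted term: 13 months + 27 months + 14 months = 54 months
Acceptance of responsibility reduction: 15% of 54 months = 8 months (rounded down)
After reduction: 54 − 8 = 46 months
Less pre-trial detention credit: 46 months − 12 months = 34 months
Cap at 62 months: 34 months is within the cap, no reduction.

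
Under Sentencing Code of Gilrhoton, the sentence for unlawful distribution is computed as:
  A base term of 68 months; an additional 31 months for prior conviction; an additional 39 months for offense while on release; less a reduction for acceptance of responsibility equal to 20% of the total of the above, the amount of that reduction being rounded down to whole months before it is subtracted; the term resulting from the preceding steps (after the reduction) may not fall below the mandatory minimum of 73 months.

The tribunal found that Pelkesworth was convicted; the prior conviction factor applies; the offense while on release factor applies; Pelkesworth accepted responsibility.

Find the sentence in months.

111 months

Prior conviction enhancement: +31 months
Offense while on release enhancement: +39 months
Adjusted term: 68 months + 31 months + 39 months = 138 months
Acceptance of responsibility reduction: 20% of 138 months = 27 months (rounded down)
After reduction: 138 − 27 = 111 months
Minimum 73 months: 111 months meets the minimum, no increase.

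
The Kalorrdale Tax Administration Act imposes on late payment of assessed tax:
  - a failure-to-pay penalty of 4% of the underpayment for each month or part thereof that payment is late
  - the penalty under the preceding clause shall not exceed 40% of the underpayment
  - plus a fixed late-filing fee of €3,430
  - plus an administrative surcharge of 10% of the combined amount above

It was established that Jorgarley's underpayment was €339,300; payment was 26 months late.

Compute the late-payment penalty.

€153,065

Accrued rate: 4% × 26 = 104%, capped at 40% → 40%
Failure-to-pay penalty: 40% of €339,300 = €135,720
Penalty before surcharge: €135,720 + €3,430 = €139,150
Administrative surcharge: 10% of €139,150 = €13,915
Total penalty: €139,150 + €13,915 = €153,065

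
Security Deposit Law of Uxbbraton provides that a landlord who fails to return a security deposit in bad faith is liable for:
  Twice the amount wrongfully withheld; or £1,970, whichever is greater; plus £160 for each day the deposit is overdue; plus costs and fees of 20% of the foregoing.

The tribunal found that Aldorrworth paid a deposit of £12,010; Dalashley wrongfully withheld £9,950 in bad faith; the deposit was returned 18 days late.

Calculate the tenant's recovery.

£27,336

Doubled: 2 × £9,950 = £19,900
Minimum £1,970: £19,900 meets the minimum, no increase.
Late-return penalty: 18 × £160 = £2,880
Damages plus late penalty: £19,900 + £2,880 = £22,780
Costs and fees: 20% of £22,780 = £4,556
Total recovery: £22,780 + £4,556 = £27,336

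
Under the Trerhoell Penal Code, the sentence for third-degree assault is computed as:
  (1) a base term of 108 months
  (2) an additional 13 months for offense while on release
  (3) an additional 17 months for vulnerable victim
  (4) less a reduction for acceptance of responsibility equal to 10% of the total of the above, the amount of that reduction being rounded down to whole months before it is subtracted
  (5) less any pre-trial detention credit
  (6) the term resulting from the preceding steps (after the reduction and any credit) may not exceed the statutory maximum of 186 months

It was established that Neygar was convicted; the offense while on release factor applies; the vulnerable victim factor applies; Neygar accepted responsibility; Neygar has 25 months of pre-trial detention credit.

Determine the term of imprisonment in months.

100 months

Offense while on release enhancement: +13 months
Vulnerable victim enhancement: +17 months
Adjusted term: 108 months + 13 months + 17 months = 138 months
Acceptance of responsibility reduction: 10% of 138 months = 13 months (rounded down)
After reduction: 138 − 13 = 125 months
Less pre-trial detention credit: 125 months − 25 months = 100 months
Cap at 186 months: 100 months is within the cap, no reduction.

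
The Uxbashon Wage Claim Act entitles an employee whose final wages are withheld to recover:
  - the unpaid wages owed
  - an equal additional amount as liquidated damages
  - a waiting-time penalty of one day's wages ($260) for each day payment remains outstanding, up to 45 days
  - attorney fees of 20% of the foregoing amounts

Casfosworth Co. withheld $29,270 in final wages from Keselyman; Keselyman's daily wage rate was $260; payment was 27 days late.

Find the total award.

$78,672

Liquidated damages (equal amount): $29,270
Penalty days: min(27, 45) = 27
Waiting-time penalty: 27 × $260 = $7,020
Subtotal: $29,270 + $29,270 + $7,020 = $65,560
Attorney fees: 20% of $65,560 = $13,112
Total award: $65,560 + $13,112 = $78,672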